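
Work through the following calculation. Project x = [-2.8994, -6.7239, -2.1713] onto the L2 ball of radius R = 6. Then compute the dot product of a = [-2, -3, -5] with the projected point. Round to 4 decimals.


Step 1: Compute ||x|| (intermediates to 6 decimals).
||x|| = sqrt((-2.8994)^2 + (-6.7239)^2 + (-2.1713)^2) = 7.637532
Step 2: Project.
Since ||x|| > R, scale = R/||x|| = 6/7.637532 = 0.785594, proj(x) = scale * x
proj(x) = [-2.277751, -5.282255, -1.70576]
Step 3: Dot product.
a^T * proj(x) = -2*(-2.277751) - 3*(-5.282255) - 5*(-1.70576) = 28.9311


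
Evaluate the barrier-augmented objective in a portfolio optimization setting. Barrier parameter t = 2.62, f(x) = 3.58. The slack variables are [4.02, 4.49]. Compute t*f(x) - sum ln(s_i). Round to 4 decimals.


Step 1: Compute log-barrier.
ln values: [1.3913, 1.5019]
phi = -(1.3913 + 1.5019) = -2.8931
Step 2: Compute augmented objective.
t*f(x) = 2.62*3.58 = 9.3796
Total = 9.3796 - 2.8931 = 6.4865


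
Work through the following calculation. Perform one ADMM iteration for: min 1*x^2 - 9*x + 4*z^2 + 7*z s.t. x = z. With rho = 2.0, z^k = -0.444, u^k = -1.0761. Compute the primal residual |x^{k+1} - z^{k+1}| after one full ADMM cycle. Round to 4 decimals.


ADMM iteration with rho = 2.0, z^k = -0.444, u^k = -1.0761
Step 1: x-update.
Minimize 1*x^2 - 9*x + (2.0/2)*(x + 0.444 - 1.0761)^2
FOC: (2*1 + 2.0)*x = 9 + 2.0*(-0.444 + 1.0761)
x^{k+1} = 2.5661
Step 2: z-update.
Minimize 4*z^2 + 7*z + (2.0/2)*(2.5661 - z - 1.0761)^2
FOC: (2*4 + 2.0)*z = -7 + 2.0*(2.5661 - 1.0761)
z^{k+1} = -0.402
Step 3: u-update.
u^{k+1} = -1.0761 + 2.5661 + 0.402 = 1.892
Step 4: Primal residual = |2.5661 + 0.402| = 2.9681


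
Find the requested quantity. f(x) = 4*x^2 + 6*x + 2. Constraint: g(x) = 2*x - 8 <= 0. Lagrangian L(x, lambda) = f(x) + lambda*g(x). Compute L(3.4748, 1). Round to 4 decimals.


Step 1: Evaluate f(x).
f(3.4748) = 4*3.4748^2 + 6*3.4748 + 2 = 71.1457
Step 2: Evaluate g(x).
g(3.4748) = 2*3.4748 - 8 = -1.0504
Step 3: Compute Lagrangian.
L = 71.1457 + 1*-1.0504 = 70.0953


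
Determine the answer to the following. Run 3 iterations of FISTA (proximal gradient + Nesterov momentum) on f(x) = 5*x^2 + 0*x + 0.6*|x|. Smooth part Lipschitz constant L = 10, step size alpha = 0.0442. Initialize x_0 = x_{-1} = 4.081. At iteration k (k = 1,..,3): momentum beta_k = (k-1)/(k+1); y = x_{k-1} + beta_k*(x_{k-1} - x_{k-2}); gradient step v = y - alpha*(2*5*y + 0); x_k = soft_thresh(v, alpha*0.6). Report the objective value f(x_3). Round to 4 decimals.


FISTA on f(x) = 5*x^2 + 0*x + 0.6*|x|
L = 10, alpha = 0.0442
Iteration 1: beta = 0.0, y = 4.081 + 0.0*(4.081 - 4.081) = 4.081
  grad(y) = 40.81, v = y - alpha*grad = 2.2772
  prox(v) = soft_thresh(2.2772, 0.0265) = 2.2507
Iteration 2: beta = 0.3333, y = 2.2507 + 0.3333*(2.2507 - 4.081) = 1.6406
  grad(y) = 16.4057, v = y - alpha*grad = 0.9154
  prox(v) = soft_thresh(0.9154, 0.0265) = 0.8889
Iteration 3: beta = 0.5, y = 0.8889 + 0.5*(0.8889 - 2.2507) = 0.208
  grad(y) = 2.0804, v = y - alpha*grad = 0.1161
  prox(v) = soft_thresh(0.1161, 0.0265) = 0.0896
f(x_3) = 5*0.0896^2 + 0*0.0896 + 0.6*|0.0896| = 0.0938


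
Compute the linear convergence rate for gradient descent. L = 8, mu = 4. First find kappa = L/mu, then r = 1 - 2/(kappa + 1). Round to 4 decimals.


Step 1: Compute the condition number.
kappa = L/mu = 8/4 = 2.0
Step 2: Compute the convergence rate.
r = 1 - 2/(kappa + 1) = 1 - 2*mu/(L + mu) = (L - mu)/(L + mu) = 4/12 = 0.3333


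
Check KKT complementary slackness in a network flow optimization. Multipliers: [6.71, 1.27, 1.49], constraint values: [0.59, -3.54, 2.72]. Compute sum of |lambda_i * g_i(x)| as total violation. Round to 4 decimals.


KKT complementary slackness check:
lambda_1 * g_1 = 6.71 * 0.59 = 3.9589
lambda_2 * g_2 = 1.27 * -3.54 = -4.4958
lambda_3 * g_3 = 1.49 * 2.72 = 4.0528
Total violation = 3.9589 + 4.4958 + 4.0528 = 12.5075


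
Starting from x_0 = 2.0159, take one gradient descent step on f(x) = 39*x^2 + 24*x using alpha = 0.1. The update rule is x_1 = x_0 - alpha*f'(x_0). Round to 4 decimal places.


We compute the gradient at x_0 and apply the update.
f'(x) = 78*x + 24
f'(2.0159) = 78*2.0159 + 24 = 181.2402
x_1 = 2.0159 - 0.1*181.2402 = -16.1081


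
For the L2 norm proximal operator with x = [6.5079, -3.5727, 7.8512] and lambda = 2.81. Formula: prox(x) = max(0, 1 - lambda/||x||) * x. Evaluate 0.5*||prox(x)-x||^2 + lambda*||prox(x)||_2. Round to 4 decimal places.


Step 1: Compute ||x||.
||x|| = 10.8055
Step 2: Compute scaling factor.
scale = max(0, 1 - 2.81/10.8055) = 0.7399
Step 3: prox(x) = [4.8155, -2.6436, 5.8095]
||prox(x)|| = 7.9955
Step 4: Proximal objective.
0.5*||prox-x||^2 = 3.9481
lambda*||prox|| = 22.4674
Total = 26.4153


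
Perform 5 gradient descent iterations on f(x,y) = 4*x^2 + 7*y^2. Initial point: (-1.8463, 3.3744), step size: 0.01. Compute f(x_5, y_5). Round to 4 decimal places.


Gradient descent on f(x,y) = 4*x^2 + 7*y^2.
Starting point: (-1.8463, 3.3744), alpha = 0.01
Step 1: grad_x = 2*4*-1.8463 = -14.7704, grad_y = 2*7*3.3744 = 47.2416
  x_1 = -1.8463 - 0.01*-14.7704 = -1.6986
  y_1 = 3.3744 - 0.01*47.2416 = 2.902
Step 2: grad_x = 2*4*-1.6986 = -13.5888, grad_y = 2*7*2.902 = 40.6278
  x_2 = -1.6986 - 0.01*-13.5888 = -1.5627
  y_2 = 2.902 - 0.01*40.6278 = 2.4957
Step 3: grad_x = 2*4*-1.5627 = -12.5017, grad_y = 2*7*2.4957 = 34.9399
  x_3 = -1.5627 - 0.01*-12.5017 = -1.4377
  y_3 = 2.4957 - 0.01*34.9399 = 2.1463
Step 4: grad_x = 2*4*-1.4377 = -11.5015, grad_y = 2*7*2.1463 = 30.0483
  x_4 = -1.4377 - 0.01*-11.5015 = -1.3227
  y_4 = 2.1463 - 0.01*30.0483 = 1.8458
Step 5: grad_x = 2*4*-1.3227 = -10.5814, grad_y = 2*7*1.8458 = 25.8415
  x_5 = -1.3227 - 0.01*-10.5814 = -1.2169
  y_5 = 1.8458 - 0.01*25.8415 = 1.5874
f(-1.2169, 1.5874) = 4*(-1.2169)^2 + 7*1.5874^2 = 23.5621


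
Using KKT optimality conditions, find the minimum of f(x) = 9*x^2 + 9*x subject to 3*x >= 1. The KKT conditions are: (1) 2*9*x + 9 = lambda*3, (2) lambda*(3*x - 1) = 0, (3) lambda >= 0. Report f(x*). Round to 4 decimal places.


Step 1: Try lambda = 0 (constraint inactive).
x_unc = -9/(2*9) = -0.5
Check: 3*-0.5 = -1.5 < 1 -- violated!
Step 2: Constraint must be active: 3*x = 1
x* = 1/3 = 0.3333 (rounded; the exact value 1/3 is used below)
lambda = (2*9*(1/3) + 9)/3 = 5.0
Step 3: Compute optimal value.
f(x*) = 9*(1/3)^2 + 9*(1/3) = 4.0


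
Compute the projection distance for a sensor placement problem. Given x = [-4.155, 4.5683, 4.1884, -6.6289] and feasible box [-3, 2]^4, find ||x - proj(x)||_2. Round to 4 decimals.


Project each component onto [-3, 2].
clip(-4.155) = -3.0, clip(4.5683) = 2.0, clip(4.1884) = 2.0, clip(-6.6289) = -3.0
Projection = [-3.0, 2.0, 2.0, -3.0]
Squared diffs: [1.334, 6.5962, 4.7891, 13.1689]
Distance = sqrt(25.8882) = 5.088


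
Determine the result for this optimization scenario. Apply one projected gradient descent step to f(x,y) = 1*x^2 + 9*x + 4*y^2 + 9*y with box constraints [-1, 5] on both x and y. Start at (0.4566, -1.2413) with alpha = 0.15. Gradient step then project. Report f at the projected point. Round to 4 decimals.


Step 1: Compute gradient at (0.4566, -1.2413).
grad_x = 2*1*0.4566 + 9 = 9.9132
grad_y = 2*4*-1.2413 + 9 = -0.9304
Step 2: Gradient step.
x_raw = 0.4566 - 0.15*9.9132 = -1.0304
y_raw = -1.2413 - 0.15*-0.9304 = -1.1017
Step 3: Project onto [-1, 5].
x_proj = clip(-1.0304) = -1.0
y_proj = clip(-1.1017) = -1.0
Step 4: Evaluate f.
f(-1.0, -1.0) = -13.0


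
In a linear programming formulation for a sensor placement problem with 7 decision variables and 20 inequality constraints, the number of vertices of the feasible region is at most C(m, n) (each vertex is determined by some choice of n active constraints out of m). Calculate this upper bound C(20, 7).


Each vertex corresponds to some choice of n active constraints out of m, so the number of vertices is at most C(m, n) = m! / (n!(m-n)!).
m = 20, n = 7
Numerator: 20 * 19 * 18 * 17 * 16 * 15 * 14
Denominator: 7! = 5040
C(20, 7) = 77520


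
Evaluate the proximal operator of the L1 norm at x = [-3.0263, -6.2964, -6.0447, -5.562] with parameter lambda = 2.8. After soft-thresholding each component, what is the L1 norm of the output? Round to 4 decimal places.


Soft-thresholding with lambda = 2.8:
prox(-3.0263) = sign(-3.0263)*max(|-3.0263| - 2.8, 0) = -0.2263
prox(-6.2964) = sign(-6.2964)*max(|-6.2964| - 2.8, 0) = -3.4964
prox(-6.0447) = sign(-6.0447)*max(|-6.0447| - 2.8, 0) = -3.2447
prox(-5.562) = sign(-5.562)*max(|-5.562| - 2.8, 0) = -2.762
prox(x) = [-0.2263, -3.4964, -3.2447, -2.762]
||prox(x)||_1 = 0.2263 + 3.4964 + 3.2447 + 2.762 = 9.7294


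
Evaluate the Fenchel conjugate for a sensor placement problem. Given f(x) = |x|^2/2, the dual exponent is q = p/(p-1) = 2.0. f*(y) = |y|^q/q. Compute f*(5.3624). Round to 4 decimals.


The conjugate exponent q satisfies 1/p + 1/q = 1.
p = 2, so q = 2/(2 - 1) = 2.0
|y|^q = 5.3624^2.0 = 28.7553
f*(5.3624) = 28.7553 / 2.0 = 14.3777


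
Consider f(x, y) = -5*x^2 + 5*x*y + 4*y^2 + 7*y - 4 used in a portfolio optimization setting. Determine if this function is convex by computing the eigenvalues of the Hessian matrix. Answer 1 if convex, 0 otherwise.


The Hessian of f(x,y) = -5*x^2 + 5*x*y + 4*y^2 + 7*y - 4 is:
H = [[-10, 5], [5, 8]]
Trace = -10 + 8 = -2
Determinant = -10*8 - (5)^2 = -105
Discriminant = (-2)^2 - 4*-105 = 424.0
Eigenvalues: lambda_1 = -11.2956, lambda_2 = 9.2956
The function is not convex.

0


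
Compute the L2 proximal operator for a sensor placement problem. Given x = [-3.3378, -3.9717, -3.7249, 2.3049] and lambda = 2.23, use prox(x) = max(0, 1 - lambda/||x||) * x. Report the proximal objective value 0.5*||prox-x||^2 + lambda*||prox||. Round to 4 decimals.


Step 1: Compute ||x||.
||x|| = 6.7899
Step 2: Compute scaling factor.
scale = max(0, 1 - 2.23/6.7899) = 0.6716
Step 3: prox(x) = [-2.2416, -2.6673, -2.5015, 1.5479]
||prox(x)|| = 4.5599
Step 4: Proximal objective.
0.5*||prox-x||^2 = 2.4865
lambda*||prox|| = 10.1686
Total = 12.655


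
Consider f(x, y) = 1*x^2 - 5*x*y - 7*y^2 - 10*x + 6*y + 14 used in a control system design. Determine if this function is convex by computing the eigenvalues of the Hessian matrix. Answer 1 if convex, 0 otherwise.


The Hessian of f(x,y) = 1*x^2 - 5*x*y - 7*y^2 - 10*x + 6*y + 14 is:
H = [[2, -5], [-5, -14]]
Trace = 2 - 14 = -12
Determinant = 2*-14 - (-5)^2 = -53
Discriminant = (-12)^2 - 4*-53 = 356.0
Eigenvalues: lambda_1 = -15.434, lambda_2 = 3.434
The function is not convex.

0


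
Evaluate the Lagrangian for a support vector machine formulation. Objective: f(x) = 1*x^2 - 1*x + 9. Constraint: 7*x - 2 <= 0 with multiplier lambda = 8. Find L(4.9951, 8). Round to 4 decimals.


Step 1: Evaluate f(x).
f(4.9951) = 1*4.9951^2 - 1*4.9951 + 9 = 28.9559
Step 2: Evaluate g(x).
g(4.9951) = 7*4.9951 - 2 = 32.9657
Step 3: Compute Lagrangian.
L = 28.9559 + 8*32.9657 = 292.6815


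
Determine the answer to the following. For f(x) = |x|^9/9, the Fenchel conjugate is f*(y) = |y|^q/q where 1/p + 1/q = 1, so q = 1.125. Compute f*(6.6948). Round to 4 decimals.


The conjugate exponent q satisfies 1/p + 1/q = 1.
p = 9, so q = 9/(9 - 1) = 1.125
|y|^q = 6.6948^1.125 = 8.4909
f*(6.6948) = 8.4909 / 1.125 = 7.5475


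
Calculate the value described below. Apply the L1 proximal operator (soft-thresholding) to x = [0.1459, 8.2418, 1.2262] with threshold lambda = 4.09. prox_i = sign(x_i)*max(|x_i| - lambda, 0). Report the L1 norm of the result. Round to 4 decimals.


Soft-thresholding with lambda = 4.09:
prox(0.1459) = sign(0.1459)*max(|0.1459| - 4.09, 0) = 0.0
prox(8.2418) = sign(8.2418)*max(|8.2418| - 4.09, 0) = 4.1518
prox(1.2262) = sign(1.2262)*max(|1.2262| - 4.09, 0) = 0.0
prox(x) = [0.0, 4.1518, 0.0]
||prox(x)||_1 = 0.0 + 4.1518 + 0.0 = 4.1518


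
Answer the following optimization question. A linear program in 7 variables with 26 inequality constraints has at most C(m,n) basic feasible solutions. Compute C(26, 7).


Each vertex corresponds to some choice of n active constraints out of m, so the number of vertices is at most C(m, n) = m! / (n!(m-n)!).
m = 26, n = 7
Numerator: 26 * 25 * 24 * 23 * 22 * 21 * 20
Denominator: 7! = 5040
C(26, 7) = 657800


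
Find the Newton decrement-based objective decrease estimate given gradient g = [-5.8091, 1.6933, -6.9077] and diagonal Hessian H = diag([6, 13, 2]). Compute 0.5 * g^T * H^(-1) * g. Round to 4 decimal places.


Step 1: H is diagonal, so H^(-1) * g = [-0.9682, 0.1303, -3.4539].
Step 2: g^T H^(-1) g = sum_i g_i^2 / H_ii
  = (-5.8091)^2/6 + (1.6933)^2/13 + (-6.9077)^2/2
  = 5.6243 + 0.2206 + 23.8582 = 29.703
Step 3: Objective decrease = 0.5 * g^T H^(-1) g = 14.8515


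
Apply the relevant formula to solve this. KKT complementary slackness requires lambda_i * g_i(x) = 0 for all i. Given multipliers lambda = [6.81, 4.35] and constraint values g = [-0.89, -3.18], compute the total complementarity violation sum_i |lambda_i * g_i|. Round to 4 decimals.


KKT complementary slackness check:
lambda_1 * g_1 = 6.81 * -0.89 = -6.0609
lambda_2 * g_2 = 4.35 * -3.18 = -13.833
Total violation = 6.0609 + 13.833 = 19.8939


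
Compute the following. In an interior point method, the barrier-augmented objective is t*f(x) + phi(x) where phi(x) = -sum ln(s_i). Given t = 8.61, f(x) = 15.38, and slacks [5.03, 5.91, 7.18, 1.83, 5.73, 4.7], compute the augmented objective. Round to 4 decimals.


Step 1: Compute log-barrier.
ln values: [1.6154, 1.7766, 1.9713, 0.6043, 1.7457, 1.5476]
phi = -(1.6154 + 1.7766 + 1.9713 + 0.6043 + 1.7457 + 1.5476) = -9.261
Step 2: Compute augmented objective.
t*f(x) = 8.61*15.38 = 132.4218
Total = 132.4218 - 9.261 = 123.1608


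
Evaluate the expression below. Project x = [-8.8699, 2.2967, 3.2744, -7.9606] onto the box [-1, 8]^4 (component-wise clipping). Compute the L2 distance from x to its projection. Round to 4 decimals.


Project each component onto [-1, 8].
clip(-8.8699) = -1.0, clip(2.2967) = 2.2967, clip(3.2744) = 3.2744, clip(-7.9606) = -1.0
Projection = [-1.0, 2.2967, 3.2744, -1.0]
Squared diffs: [61.9353, 0.0, 0.0, 48.45]
Distance = sqrt(110.3853) = 10.5064


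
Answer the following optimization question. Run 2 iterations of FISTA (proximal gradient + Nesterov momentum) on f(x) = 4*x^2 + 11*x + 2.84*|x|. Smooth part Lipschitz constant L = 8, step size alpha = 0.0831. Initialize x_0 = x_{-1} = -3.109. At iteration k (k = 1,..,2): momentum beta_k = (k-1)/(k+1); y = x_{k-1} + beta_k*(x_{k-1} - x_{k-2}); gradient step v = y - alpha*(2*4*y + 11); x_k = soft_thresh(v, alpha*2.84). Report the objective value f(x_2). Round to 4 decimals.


FISTA on f(x) = 4*x^2 + 11*x + 2.84*|x|
L = 8, alpha = 0.0831
Iteration 1: beta = 0.0, y = -3.109 + 0.0*(-3.109 + 3.109) = -3.109
  grad(y) = -13.872, v = y - alpha*grad = -1.9562
  prox(v) = soft_thresh(-1.9562, 0.236) = -1.7202
Iteration 2: beta = 0.3333, y = -1.7202 + 0.3333*(-1.7202 + 3.109) = -1.2573
  grad(y) = 0.9415, v = y - alpha*grad = -1.3356
  prox(v) = soft_thresh(-1.3356, 0.236) = -1.0995
f(x_2) = 4*(-1.0995)^2 + 11*(-1.0995) + 2.84*|-1.0995| = -4.1363


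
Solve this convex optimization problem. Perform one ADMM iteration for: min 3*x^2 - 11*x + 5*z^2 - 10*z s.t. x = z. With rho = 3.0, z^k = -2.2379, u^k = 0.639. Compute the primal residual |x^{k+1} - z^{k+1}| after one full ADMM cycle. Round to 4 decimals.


ADMM iteration with rho = 3.0, z^k = -2.2379, u^k = 0.639
Step 1: x-update.
Minimize 3*x^2 - 11*x + (3.0/2)*(x + 2.2379 + 0.639)^2
FOC: (2*3 + 3.0)*x = 11 + 3.0*(-2.2379 - 0.639)
x^{k+1} = 0.2633
Step 2: z-update.
Minimize 5*z^2 - 10*z + (3.0/2)*(0.2633 - z + 0.639)^2
FOC: (2*5 + 3.0)*z = 10 + 3.0*(0.2633 + 0.639)
z^{k+1} = 0.9774
Step 3: u-update.
u^{k+1} = 0.639 + 0.2633 - 0.9774 = -0.0752
Step 4: Primal residual = |0.2633 - 0.9774| = 0.7142


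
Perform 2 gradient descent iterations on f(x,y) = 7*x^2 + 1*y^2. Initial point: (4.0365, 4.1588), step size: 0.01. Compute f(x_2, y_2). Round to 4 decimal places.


Gradient descent on f(x,y) = 7*x^2 + 1*y^2.
Starting point: (4.0365, 4.1588), alpha = 0.01
Step 1: grad_x = 2*7*4.0365 = 56.511, grad_y = 2*1*4.1588 = 8.3176
  x_1 = 4.0365 - 0.01*56.511 = 3.4714
  y_1 = 4.1588 - 0.01*8.3176 = 4.0756
Step 2: grad_x = 2*7*3.4714 = 48.5995, grad_y = 2*1*4.0756 = 8.1512
  x_2 = 3.4714 - 0.01*48.5995 = 2.9854
  y_2 = 4.0756 - 0.01*8.1512 = 3.9941
f(2.9854, 3.9941) = 7*2.9854^2 + 1*3.9941^2 = 78.341


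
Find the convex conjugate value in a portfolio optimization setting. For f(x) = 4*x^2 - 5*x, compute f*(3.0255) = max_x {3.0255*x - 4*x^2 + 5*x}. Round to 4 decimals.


f*(y) = sup_x {y*x - a*x^2 - b*x} = sup_x {(y-b)*x - a*x^2}
FOC: (y - b) - 2a*x = 0 => x* = (y - b)/(2a)
x* = (3.0255 + 5)/(2*4) = 1.0032
f*(3.0255) = (y-b)^2/(4a) = (3.0255 + 5)^2/(4*4)
= 64.4087/16 = 4.0255


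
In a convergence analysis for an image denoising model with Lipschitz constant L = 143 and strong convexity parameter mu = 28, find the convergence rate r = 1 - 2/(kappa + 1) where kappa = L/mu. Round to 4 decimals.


Step 1: Compute the condition number.
kappa = L/mu = 143/28 = 5.1071
Step 2: Compute the convergence rate.
r = 1 - 2/(kappa + 1) = 1 - 2*mu/(L + mu) = (L - mu)/(L + mu) = 115/171 = 0.6725


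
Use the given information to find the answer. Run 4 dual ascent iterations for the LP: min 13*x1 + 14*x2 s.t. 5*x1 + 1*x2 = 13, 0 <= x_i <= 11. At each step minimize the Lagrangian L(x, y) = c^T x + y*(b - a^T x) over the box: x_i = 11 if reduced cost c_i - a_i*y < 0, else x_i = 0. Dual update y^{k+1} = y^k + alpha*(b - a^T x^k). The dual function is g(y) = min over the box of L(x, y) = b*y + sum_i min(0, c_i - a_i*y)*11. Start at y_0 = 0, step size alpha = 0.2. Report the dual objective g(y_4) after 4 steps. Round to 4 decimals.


Dual ascent for LP: min 13*x1 + 14*x2, 5*x1 + 1*x2 = 13, 0 <= x_i <= 11
Step 1: y^k = 0.0, reduced costs: (13.0, 14.0)
  x^k = (0.0, 0.0), subgradient = b - a^T x = 13.0
  y^{k+1} = 0.0 + 0.2*13.0 = 2.6
Step 2: y^k = 2.6, reduced costs: (0.0, 11.4)
  x^k = (0.0, 0.0), subgradient = b - a^T x = 13.0
  y^{k+1} = 2.6 + 0.2*13.0 = 5.2
Step 3: y^k = 5.2, reduced costs: (-13.0, 8.8)
  x^k = (11.0, 0.0), subgradient = b - a^T x = -42.0
  y^{k+1} = 5.2 + 0.2*-42.0 = -3.2
Step 4: y^k = -3.2, reduced costs: (29.0, 17.2)
  x^k = (0.0, 0.0), subgradient = b - a^T x = 13.0
  y^{k+1} = -3.2 + 0.2*13.0 = -0.6
Dual objective at y_4 = -0.6: reduced costs (16.0, 14.6), box minimizer x = (0.0, 0.0)
g(y_4) = b*y + (c1 - a1*y)*x1 + (c2 - a2*y)*x2 = 13*(-0.6) + 16.0*0.0 + 14.6*0.0 = -7.8 + 0.0 + 0.0 = -7.8


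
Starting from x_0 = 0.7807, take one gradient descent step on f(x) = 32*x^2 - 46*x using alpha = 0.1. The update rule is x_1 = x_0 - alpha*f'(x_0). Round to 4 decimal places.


We compute the gradient at x_0 and apply the update.
f'(x) = 64*x - 46
f'(0.7807) = 64*0.7807 - 46 = 3.9648
x_1 = 0.7807 - 0.1*3.9648 = 0.3842


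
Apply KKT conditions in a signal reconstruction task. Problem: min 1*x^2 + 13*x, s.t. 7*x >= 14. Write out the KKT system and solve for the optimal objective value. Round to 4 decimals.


Step 1: Try lambda = 0 (constraint inactive).
x_unc = -13/(2*1) = -6.5
Check: 7*-6.5 = -45.5 < 14 -- violated!
Step 2: Constraint must be active: 7*x = 14
x* = 14/7 = 2.0
lambda = (2*1*2.0 + 13)/7 = 2.4286
Step 3: Compute optimal value.
f(x*) = 1*2.0^2 + 13*2.0 = 30.0


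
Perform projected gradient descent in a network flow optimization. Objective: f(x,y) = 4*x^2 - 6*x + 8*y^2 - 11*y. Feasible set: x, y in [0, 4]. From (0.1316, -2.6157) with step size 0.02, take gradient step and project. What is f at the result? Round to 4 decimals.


Step 1: Compute gradient at (0.1316, -2.6157).
grad_x = 2*4*0.1316 - 6 = -4.9472
grad_y = 2*8*-2.6157 - 11 = -52.8512
Step 2: Gradient step.
x_raw = 0.1316 - 0.02*-4.9472 = 0.2305
y_raw = -2.6157 - 0.02*-52.8512 = -1.5587
Step 3: Project onto [0, 4].
x_proj = clip(0.2305) = 0.2305
y_proj = clip(-1.5587) = 0.0
Step 4: Evaluate f.
f(0.2305, 0.0) = -1.1707


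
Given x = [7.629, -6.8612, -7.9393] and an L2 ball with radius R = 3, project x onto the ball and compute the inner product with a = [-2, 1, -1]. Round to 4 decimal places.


Step 1: Compute ||x|| (intermediates to 6 decimals).
||x|| = sqrt(7.629^2 + (-6.8612)^2 + (-7.9393)^2) = 12.973442
Step 2: Project.
Since ||x|| > R, scale = R/||x|| = 3/12.973442 = 0.231242, proj(x) = scale * x
proj(x) = [1.764145, -1.586598, -1.8359]
Step 3: Dot product.
a^T * proj(x) = -2*1.764145 + 1*(-1.586598) - 1*(-1.8359) = -3.279


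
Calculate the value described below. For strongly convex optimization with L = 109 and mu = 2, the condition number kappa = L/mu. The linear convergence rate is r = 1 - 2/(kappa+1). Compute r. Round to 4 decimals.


Step 1: Compute the condition number.
kappa = L/mu = 109/2 = 54.5
Step 2: Compute the convergence rate.
r = 1 - 2/(kappa + 1) = 1 - 2*mu/(L + mu) = (L - mu)/(L + mu) = 107/111 = 0.964


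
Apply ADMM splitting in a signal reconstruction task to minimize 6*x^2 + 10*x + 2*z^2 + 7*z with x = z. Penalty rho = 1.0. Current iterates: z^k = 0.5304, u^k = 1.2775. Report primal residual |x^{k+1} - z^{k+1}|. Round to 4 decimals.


ADMM iteration with rho = 1.0, z^k = 0.5304, u^k = 1.2775
Step 1: x-update.
Minimize 6*x^2 + 10*x + (1.0/2)*(x - 0.5304 + 1.2775)^2
FOC: (2*6 + 1.0)*x = -10 + 1.0*(0.5304 - 1.2775)
x^{k+1} = -0.8267
Step 2: z-update.
Minimize 2*z^2 + 7*z + (1.0/2)*(-0.8267 - z + 1.2775)^2
FOC: (2*2 + 1.0)*z = -7 + 1.0*(-0.8267 + 1.2775)
z^{k+1} = -1.3098
Step 3: u-update.
u^{k+1} = 1.2775 - 0.8267 + 1.3098 = 1.7606
Step 4: Primal residual = |-0.8267 + 1.3098| = 0.4831


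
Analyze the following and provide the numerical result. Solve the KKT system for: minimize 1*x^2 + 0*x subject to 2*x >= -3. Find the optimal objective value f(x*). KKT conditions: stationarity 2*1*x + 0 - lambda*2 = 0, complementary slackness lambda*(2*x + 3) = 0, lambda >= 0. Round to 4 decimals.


Step 1: Try lambda = 0 (constraint inactive).
Stationarity: 2*1*x + 0 = 0
x* = 0/(2*1) = 0.0
Check constraint: 2*0.0 = 0.0 >= -3 -- satisfied.
Step 2: Compute optimal value.
f(x*) = 1*0.0^2 + 0*0.0 = 0.0


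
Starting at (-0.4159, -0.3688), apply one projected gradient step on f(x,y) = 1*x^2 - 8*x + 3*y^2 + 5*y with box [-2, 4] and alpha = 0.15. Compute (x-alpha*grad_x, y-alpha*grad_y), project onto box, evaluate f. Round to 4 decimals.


Step 1: Compute gradient at (-0.4159, -0.3688).
grad_x = 2*1*-0.4159 - 8 = -8.8318
grad_y = 2*3*-0.3688 + 5 = 2.7872
Step 2: Gradient step.
x_raw = -0.4159 - 0.15*-8.8318 = 0.9089
y_raw = -0.3688 - 0.15*2.7872 = -0.7869
Step 3: Project onto [-2, 4].
x_proj = clip(0.9089) = 0.9089
y_proj = clip(-0.7869) = -0.7869
Step 4: Evaluate f.
f(0.9089, -0.7869) = -8.5218


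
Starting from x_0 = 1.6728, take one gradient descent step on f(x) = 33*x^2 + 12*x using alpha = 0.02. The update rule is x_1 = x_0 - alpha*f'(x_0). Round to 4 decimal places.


We compute the gradient at x_0 and apply the update.
f'(x) = 66*x + 12
f'(1.6728) = 66*1.6728 + 12 = 122.4048
x_1 = 1.6728 - 0.02*122.4048 = -0.7753


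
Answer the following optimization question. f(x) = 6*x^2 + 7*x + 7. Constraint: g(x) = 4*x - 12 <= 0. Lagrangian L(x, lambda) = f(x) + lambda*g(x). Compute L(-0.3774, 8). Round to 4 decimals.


Step 1: Evaluate f(x).
f(-0.3774) = 6*(-0.3774)^2 + 7*(-0.3774) + 7 = 5.2128
Step 2: Evaluate g(x).
g(-0.3774) = 4*-0.3774 - 12 = -13.5096
Step 3: Compute Lagrangian.
L = 5.2128 + 8*-13.5096 = -102.864


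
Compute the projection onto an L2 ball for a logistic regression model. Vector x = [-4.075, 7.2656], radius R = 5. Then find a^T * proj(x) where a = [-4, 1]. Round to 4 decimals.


Step 1: Compute ||x|| (intermediates to 6 decimals).
||x|| = sqrt((-4.075)^2 + 7.2656^2) = 8.33034
Step 2: Project.
Since ||x|| > R, scale = R/||x|| = 5/8.33034 = 0.600216, proj(x) = scale * x
proj(x) = [-2.44588, 4.360929]
Step 3: Dot product.
a^T * proj(x) = -4*(-2.44588) + 1*4.360929 = 14.1444


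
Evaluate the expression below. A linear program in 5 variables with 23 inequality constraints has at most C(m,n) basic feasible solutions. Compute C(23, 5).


Each vertex corresponds to some choice of n active constraints out of m, so the number of vertices is at most C(m, n) = m! / (n!(m-n)!).
m = 23, n = 5
Numerator: 23 * 22 * 21 * 20 * 19
Denominator: 5! = 120
C(23, 5) = 33649


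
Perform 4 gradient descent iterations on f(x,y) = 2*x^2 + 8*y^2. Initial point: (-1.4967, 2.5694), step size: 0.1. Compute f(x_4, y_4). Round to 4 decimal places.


Gradient descent on f(x,y) = 2*x^2 + 8*y^2.
Starting point: (-1.4967, 2.5694), alpha = 0.1
Step 1: grad_x = 2*2*-1.4967 = -5.9868, grad_y = 2*8*2.5694 = 41.1104
  x_1 = -1.4967 - 0.1*-5.9868 = -0.898
  y_1 = 2.5694 - 0.1*41.1104 = -1.5416
Step 2: grad_x = 2*2*-0.898 = -3.5921, grad_y = 2*8*-1.5416 = -24.6662
  x_2 = -0.898 - 0.1*-3.5921 = -0.5388
  y_2 = -1.5416 - 0.1*-24.6662 = 0.925
Step 3: grad_x = 2*2*-0.5388 = -2.1552, grad_y = 2*8*0.925 = 14.7997
  x_3 = -0.5388 - 0.1*-2.1552 = -0.3233
  y_3 = 0.925 - 0.1*14.7997 = -0.555
Step 4: grad_x = 2*2*-0.3233 = -1.2931, grad_y = 2*8*-0.555 = -8.8798
  x_4 = -0.3233 - 0.1*-1.2931 = -0.194
  y_4 = -0.555 - 0.1*-8.8798 = 0.333
f(-0.194, 0.333) = 2*(-0.194)^2 + 8*0.333^2 = 0.9623


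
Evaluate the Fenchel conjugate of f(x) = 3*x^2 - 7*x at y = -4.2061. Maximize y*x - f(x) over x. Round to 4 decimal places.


f*(y) = sup_x {y*x - a*x^2 - b*x} = sup_x {(y-b)*x - a*x^2}
FOC: (y - b) - 2a*x = 0 => x* = (y - b)/(2a)
x* = (-4.2061 + 7)/(2*3) = 0.4657
f*(-4.2061) = (y-b)^2/(4a) = (-4.2061 + 7)^2/(4*3)
= 7.8059/12 = 0.6505


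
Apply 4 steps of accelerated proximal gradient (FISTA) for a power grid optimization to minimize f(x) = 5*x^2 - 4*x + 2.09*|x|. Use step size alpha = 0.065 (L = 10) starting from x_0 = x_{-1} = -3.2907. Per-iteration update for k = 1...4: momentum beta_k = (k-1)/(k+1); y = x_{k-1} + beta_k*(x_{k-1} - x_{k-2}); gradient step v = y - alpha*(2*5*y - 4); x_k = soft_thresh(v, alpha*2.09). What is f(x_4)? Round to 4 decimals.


FISTA on f(x) = 5*x^2 - 4*x + 2.09*|x|
L = 10, alpha = 0.065
Iteration 1: beta = 0.0, y = -3.2907 + 0.0*(-3.2907 + 3.2907) = -3.2907
  grad(y) = -36.907, v = y - alpha*grad = -0.8917
  prox(v) = soft_thresh(-0.8917, 0.1359) = -0.7559
Iteration 2: beta = 0.3333, y = -0.7559 + 0.3333*(-0.7559 + 3.2907) = 0.089
  grad(y) = -3.1096, v = y - alpha*grad = 0.2912
  prox(v) = soft_thresh(0.2912, 0.1359) = 0.1553
Iteration 3: beta = 0.5, y = 0.1553 + 0.5*(0.1553 + 0.7559) = 0.6109
  grad(y) = 2.1092, v = y - alpha*grad = 0.4738
  prox(v) = soft_thresh(0.4738, 0.1359) = 0.338
Iteration 4: beta = 0.6, y = 0.338 + 0.6*(0.338 - 0.1553) = 0.4476
  grad(y) = 0.4757, v = y - alpha*grad = 0.4166
  prox(v) = soft_thresh(0.4166, 0.1359) = 0.2808
f(x_4) = 5*0.2808^2 - 4*0.2808 + 2.09*|0.2808| = -0.1421


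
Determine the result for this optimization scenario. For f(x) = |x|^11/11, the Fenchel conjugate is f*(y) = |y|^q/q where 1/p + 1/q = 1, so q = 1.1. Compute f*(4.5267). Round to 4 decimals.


The conjugate exponent q satisfies 1/p + 1/q = 1.
p = 11, so q = 11/(11 - 1) = 1.1
|y|^q = 4.5267^1.1 = 5.2645
f*(4.5267) = 5.2645 / 1.1 = 4.7859


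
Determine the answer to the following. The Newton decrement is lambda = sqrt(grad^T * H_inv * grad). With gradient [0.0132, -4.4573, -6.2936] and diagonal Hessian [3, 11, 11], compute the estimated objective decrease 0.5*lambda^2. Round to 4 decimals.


Step 1: H is diagonal, so H^(-1) * g = [0.0044, -0.4052, -0.5721].
Step 2: g^T H^(-1) g = sum_i g_i^2 / H_ii
  = (0.0132)^2/3 + (-4.4573)^2/11 + (-6.2936)^2/11
  = 0.0001 + 1.8061 + 3.6009 = 5.4071
Step 3: Objective decrease = 0.5 * g^T H^(-1) g = 2.7035


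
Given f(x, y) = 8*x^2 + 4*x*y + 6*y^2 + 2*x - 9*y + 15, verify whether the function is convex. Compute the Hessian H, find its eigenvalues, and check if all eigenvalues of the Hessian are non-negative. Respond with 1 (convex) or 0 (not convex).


The Hessian of f(x,y) = 8*x^2 + 4*x*y + 6*y^2 + 2*x - 9*y + 15 is:
H = [[16, 4], [4, 12]]
Trace = 16 + 12 = 28
Determinant = 16*12 - (4)^2 = 176
Discriminant = (28)^2 - 4*176 = 80.0
Eigenvalues: lambda_1 = 9.5279, lambda_2 = 18.4721
The function is convex.

1


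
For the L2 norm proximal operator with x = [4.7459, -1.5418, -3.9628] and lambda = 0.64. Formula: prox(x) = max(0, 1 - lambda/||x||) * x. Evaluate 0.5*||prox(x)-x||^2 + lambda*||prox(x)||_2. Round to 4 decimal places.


Step 1: Compute ||x||.
||x|| = 6.3722
Step 2: Compute scaling factor.
scale = max(0, 1 - 0.64/6.3722) = 0.8996
Step 3: prox(x) = [4.2692, -1.3869, -3.5648]
||prox(x)|| = 5.7322
Step 4: Proximal objective.
0.5*||prox-x||^2 = 0.2048
lambda*||prox|| = 3.6686
Total = 3.8734


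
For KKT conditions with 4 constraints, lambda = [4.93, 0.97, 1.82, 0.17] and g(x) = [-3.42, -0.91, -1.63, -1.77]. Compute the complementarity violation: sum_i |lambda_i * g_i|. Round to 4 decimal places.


KKT complementary slackness check:
lambda_1 * g_1 = 4.93 * -3.42 = -16.8606
lambda_2 * g_2 = 0.97 * -0.91 = -0.8827
lambda_3 * g_3 = 1.82 * -1.63 = -2.9666
lambda_4 * g_4 = 0.17 * -1.77 = -0.3009
Total violation = 16.8606 + 0.8827 + 2.9666 + 0.3009 = 21.0108


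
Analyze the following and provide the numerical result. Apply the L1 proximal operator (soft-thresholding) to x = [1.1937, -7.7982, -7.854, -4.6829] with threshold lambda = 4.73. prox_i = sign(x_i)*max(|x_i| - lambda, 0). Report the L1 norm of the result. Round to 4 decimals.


Soft-thresholding with lambda = 4.73:
prox(1.1937) = sign(1.1937)*max(|1.1937| - 4.73, 0) = 0.0
prox(-7.7982) = sign(-7.7982)*max(|-7.7982| - 4.73, 0) = -3.0682
prox(-7.854) = sign(-7.854)*max(|-7.854| - 4.73, 0) = -3.124
prox(-4.6829) = sign(-4.6829)*max(|-4.6829| - 4.73, 0) = 0.0
prox(x) = [0.0, -3.0682, -3.124, 0.0]
||prox(x)||_1 = 0.0 + 3.0682 + 3.124 + 0.0 = 6.1922


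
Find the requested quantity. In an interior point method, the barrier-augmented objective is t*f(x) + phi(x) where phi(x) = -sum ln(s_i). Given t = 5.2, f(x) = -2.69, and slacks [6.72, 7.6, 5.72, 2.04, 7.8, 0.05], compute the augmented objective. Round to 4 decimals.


Step 1: Compute log-barrier.
ln values: [1.9051, 2.0281, 1.744, 0.7129, 2.0541, -2.9957]
phi = -(1.9051 + 2.0281 + 1.744 + 0.7129 + 2.0541 - 2.9957) = -5.4485
Step 2: Compute augmented objective.
t*f(x) = 5.2*-2.69 = -13.988
Total = -13.988 - 5.4485 = -19.4365


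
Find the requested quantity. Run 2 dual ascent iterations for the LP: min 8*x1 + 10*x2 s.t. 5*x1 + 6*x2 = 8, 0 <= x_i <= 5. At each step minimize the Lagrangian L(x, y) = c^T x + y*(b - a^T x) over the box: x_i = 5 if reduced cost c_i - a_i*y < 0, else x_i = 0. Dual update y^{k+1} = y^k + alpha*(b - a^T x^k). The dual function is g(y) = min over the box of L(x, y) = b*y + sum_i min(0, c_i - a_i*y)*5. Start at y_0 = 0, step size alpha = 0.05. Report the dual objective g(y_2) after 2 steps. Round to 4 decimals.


Dual ascent for LP: min 8*x1 + 10*x2, 5*x1 + 6*x2 = 8, 0 <= x_i <= 5
Step 1: y^k = 0.0, reduced costs: (8.0, 10.0)
  x^k = (0.0, 0.0), subgradient = b - a^T x = 8.0
  y^{k+1} = 0.0 + 0.05*8.0 = 0.4
Step 2: y^k = 0.4, reduced costs: (6.0, 7.6)
  x^k = (0.0, 0.0), subgradient = b - a^T x = 8.0
  y^{k+1} = 0.4 + 0.05*8.0 = 0.8
Dual objective at y_2 = 0.8: reduced costs (4.0, 5.2), box minimizer x = (0.0, 0.0)
g(y_2) = b*y + (c1 - a1*y)*x1 + (c2 - a2*y)*x2 = 8*0.8 + 4.0*0.0 + 5.2*0.0 = 6.4 + 0.0 + 0.0 = 6.4


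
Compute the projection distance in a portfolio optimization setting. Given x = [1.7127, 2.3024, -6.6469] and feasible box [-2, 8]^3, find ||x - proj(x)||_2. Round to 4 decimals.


Project each component onto [-2, 8].
clip(1.7127) = 1.7127, clip(2.3024) = 2.3024, clip(-6.6469) = -2.0
Projection = [1.7127, 2.3024, -2.0]
Squared diffs: [0.0, 0.0, 21.5937]
Distance = sqrt(21.5937) = 4.6469


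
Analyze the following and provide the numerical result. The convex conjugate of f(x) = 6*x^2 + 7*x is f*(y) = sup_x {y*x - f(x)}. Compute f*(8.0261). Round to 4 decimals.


f*(y) = sup_x {y*x - a*x^2 - b*x} = sup_x {(y-b)*x - a*x^2}
FOC: (y - b) - 2a*x = 0 => x* = (y - b)/(2a)
x* = (8.0261 - 7)/(2*6) = 0.0855
f*(8.0261) = (y-b)^2/(4a) = (8.0261 - 7)^2/(4*6)
= 1.0529/24 = 0.0439


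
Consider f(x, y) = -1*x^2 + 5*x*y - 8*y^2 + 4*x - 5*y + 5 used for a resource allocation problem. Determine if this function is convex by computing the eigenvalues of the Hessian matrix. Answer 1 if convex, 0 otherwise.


The Hessian of f(x,y) = -1*x^2 + 5*x*y - 8*y^2 + 4*x - 5*y + 5 is:
H = [[-2, 5], [5, -16]]
Trace = -2 - 16 = -18
Determinant = -2*-16 - (5)^2 = 7
Discriminant = (-18)^2 - 4*7 = 296.0
Eigenvalues: lambda_1 = -17.6023, lambda_2 = -0.3977
The function is not convex.

0


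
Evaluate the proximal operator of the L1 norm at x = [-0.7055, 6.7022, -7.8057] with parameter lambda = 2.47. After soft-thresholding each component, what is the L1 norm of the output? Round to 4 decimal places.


Soft-thresholding with lambda = 2.47:
prox(-0.7055) = sign(-0.7055)*max(|-0.7055| - 2.47, 0) = 0.0
prox(6.7022) = sign(6.7022)*max(|6.7022| - 2.47, 0) = 4.2322
prox(-7.8057) = sign(-7.8057)*max(|-7.8057| - 2.47, 0) = -5.3357
prox(x) = [0.0, 4.2322, -5.3357]
||prox(x)||_1 = 0.0 + 4.2322 + 5.3357 = 9.5679


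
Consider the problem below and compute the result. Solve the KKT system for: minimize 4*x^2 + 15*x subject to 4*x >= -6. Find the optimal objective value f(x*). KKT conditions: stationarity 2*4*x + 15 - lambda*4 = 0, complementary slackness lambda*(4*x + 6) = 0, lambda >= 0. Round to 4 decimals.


Step 1: Try lambda = 0 (constraint inactive).
x_unc = -15/(2*4) = -1.875
Check: 4*-1.875 = -7.5 < -6 -- violated!
Step 2: Constraint must be active: 4*x = -6
x* = -6/4 = -1.5
lambda = (2*4*(-1.5) + 15)/4 = 0.75
Step 3: Compute optimal value.
f(x*) = 4*(-1.5)^2 + 15*(-1.5) = -13.5


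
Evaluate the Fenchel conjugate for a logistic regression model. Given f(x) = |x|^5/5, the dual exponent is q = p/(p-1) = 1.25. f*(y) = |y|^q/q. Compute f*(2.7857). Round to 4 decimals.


The conjugate exponent q satisfies 1/p + 1/q = 1.
p = 5, so q = 5/(5 - 1) = 1.25
|y|^q = 2.7857^1.25 = 3.5989
f*(2.7857) = 3.5989 / 1.25 = 2.8791


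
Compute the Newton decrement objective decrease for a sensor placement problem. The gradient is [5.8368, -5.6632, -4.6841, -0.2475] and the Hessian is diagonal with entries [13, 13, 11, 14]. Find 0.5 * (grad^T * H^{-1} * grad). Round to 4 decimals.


Step 1: H is diagonal, so H^(-1) * g = [0.449, -0.4356, -0.4258, -0.0177].
Step 2: g^T H^(-1) g = sum_i g_i^2 / H_ii
  = (5.8368)^2/13 + (-5.6632)^2/13 + (-4.6841)^2/11 + (-0.2475)^2/14
  = 2.6206 + 2.4671 + 1.9946 + 0.0044 = 7.0867
Step 3: Objective decrease = 0.5 * g^T H^(-1) g = 3.5433


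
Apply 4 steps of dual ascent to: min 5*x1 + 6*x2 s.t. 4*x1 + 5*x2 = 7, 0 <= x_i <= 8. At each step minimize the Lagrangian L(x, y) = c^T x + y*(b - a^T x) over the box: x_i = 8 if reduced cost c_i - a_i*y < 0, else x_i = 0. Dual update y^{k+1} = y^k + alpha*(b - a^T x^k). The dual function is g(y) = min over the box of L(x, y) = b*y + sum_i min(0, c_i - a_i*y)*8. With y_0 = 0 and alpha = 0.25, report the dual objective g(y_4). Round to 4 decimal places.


Dual ascent for LP: min 5*x1 + 6*x2, 4*x1 + 5*x2 = 7, 0 <= x_i <= 8
Step 1: y^k = 0.0, reduced costs: (5.0, 6.0)
  x^k = (0.0, 0.0), subgradient = b - a^T x = 7.0
  y^{k+1} = 0.0 + 0.25*7.0 = 1.75
Step 2: y^k = 1.75, reduced costs: (-2.0, -2.75)
  x^k = (8.0, 8.0), subgradient = b - a^T x = -65.0
  y^{k+1} = 1.75 + 0.25*-65.0 = -14.5
Step 3: y^k = -14.5, reduced costs: (63.0, 78.5)
  x^k = (0.0, 0.0), subgradient = b - a^T x = 7.0
  y^{k+1} = -14.5 + 0.25*7.0 = -12.75
Step 4: y^k = -12.75, reduced costs: (56.0, 69.75)
  x^k = (0.0, 0.0), subgradient = b - a^T x = 7.0
  y^{k+1} = -12.75 + 0.25*7.0 = -11.0
Dual objective at y_4 = -11.0: reduced costs (49.0, 61.0), box minimizer x = (0.0, 0.0)
g(y_4) = b*y + (c1 - a1*y)*x1 + (c2 - a2*y)*x2 = 7*(-11.0) + 49.0*0.0 + 61.0*0.0 = -77.0 + 0.0 + 0.0 = -77.0


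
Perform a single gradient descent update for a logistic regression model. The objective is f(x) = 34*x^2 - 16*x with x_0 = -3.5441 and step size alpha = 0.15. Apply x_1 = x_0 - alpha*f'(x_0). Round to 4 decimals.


We compute the gradient at x_0 and apply the update.
f'(x) = 68*x - 16
f'(-3.5441) = 68*-3.5441 - 16 = -256.9988
x_1 = -3.5441 - 0.15*-256.9988 = 35.0057


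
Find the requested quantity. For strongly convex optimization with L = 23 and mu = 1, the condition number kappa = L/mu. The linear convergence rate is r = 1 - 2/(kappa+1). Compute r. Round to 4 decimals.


Step 1: Compute the condition number.
kappa = L/mu = 23/1 = 23.0
Step 2: Compute the convergence rate.
r = 1 - 2/(kappa + 1) = 1 - 2*mu/(L + mu) = (L - mu)/(L + mu) = 22/24 = 0.9167


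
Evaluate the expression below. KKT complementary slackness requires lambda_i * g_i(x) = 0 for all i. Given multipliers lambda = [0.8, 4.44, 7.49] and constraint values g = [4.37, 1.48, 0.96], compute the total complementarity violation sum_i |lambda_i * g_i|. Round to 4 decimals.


KKT complementary slackness check:
lambda_1 * g_1 = 0.8 * 4.37 = 3.496
lambda_2 * g_2 = 4.44 * 1.48 = 6.5712
lambda_3 * g_3 = 7.49 * 0.96 = 7.1904
Total violation = 3.496 + 6.5712 + 7.1904 = 17.2576


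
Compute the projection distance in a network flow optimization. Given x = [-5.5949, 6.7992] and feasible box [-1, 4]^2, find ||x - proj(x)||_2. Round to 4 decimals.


Project each component onto [-1, 4].
clip(-5.5949) = -1.0, clip(6.7992) = 4.0
Projection = [-1.0, 4.0]
Squared diffs: [21.1131, 7.8355]
Distance = sqrt(28.9486) = 5.3804


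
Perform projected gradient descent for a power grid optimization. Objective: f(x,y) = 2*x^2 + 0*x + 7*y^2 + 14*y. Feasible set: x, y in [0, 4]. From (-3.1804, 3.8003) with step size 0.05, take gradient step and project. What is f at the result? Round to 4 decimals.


Step 1: Compute gradient at (-3.1804, 3.8003).
grad_x = 2*2*-3.1804 + 0 = -12.7216
grad_y = 2*7*3.8003 + 14 = 67.2042
Step 2: Gradient step.
x_raw = -3.1804 - 0.05*-12.7216 = -2.5443
y_raw = 3.8003 - 0.05*67.2042 = 0.4401
Step 3: Project onto [0, 4].
x_proj = clip(-2.5443) = 0.0
y_proj = clip(0.4401) = 0.4401
Step 4: Evaluate f.
f(0.0, 0.4401) = 7.517


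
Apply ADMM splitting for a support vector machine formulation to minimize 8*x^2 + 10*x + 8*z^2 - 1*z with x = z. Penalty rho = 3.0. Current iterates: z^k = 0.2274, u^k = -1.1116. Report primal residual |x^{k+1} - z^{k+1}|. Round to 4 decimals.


ADMM iteration with rho = 3.0, z^k = 0.2274, u^k = -1.1116
Step 1: x-update.
Minimize 8*x^2 + 10*x + (3.0/2)*(x - 0.2274 - 1.1116)^2
FOC: (2*8 + 3.0)*x = -10 + 3.0*(0.2274 + 1.1116)
x^{k+1} = -0.3149
Step 2: z-update.
Minimize 8*z^2 - 1*z + (3.0/2)*(-0.3149 - z - 1.1116)^2
FOC: (2*8 + 3.0)*z = 1 + 3.0*(-0.3149 - 1.1116)
z^{k+1} = -0.1726
Step 3: u-update.
u^{k+1} = -1.1116 - 0.3149 + 0.1726 = -1.2539
Step 4: Primal residual = |-0.3149 + 0.1726| = 0.1423


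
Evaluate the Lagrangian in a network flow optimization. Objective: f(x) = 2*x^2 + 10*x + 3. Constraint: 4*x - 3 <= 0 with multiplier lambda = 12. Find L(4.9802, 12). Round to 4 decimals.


Step 1: Evaluate f(x).
f(4.9802) = 2*4.9802^2 + 10*4.9802 + 3 = 102.4068
Step 2: Evaluate g(x).
g(4.9802) = 4*4.9802 - 3 = 16.9208
Step 3: Compute Lagrangian.
L = 102.4068 + 12*16.9208 = 305.4564


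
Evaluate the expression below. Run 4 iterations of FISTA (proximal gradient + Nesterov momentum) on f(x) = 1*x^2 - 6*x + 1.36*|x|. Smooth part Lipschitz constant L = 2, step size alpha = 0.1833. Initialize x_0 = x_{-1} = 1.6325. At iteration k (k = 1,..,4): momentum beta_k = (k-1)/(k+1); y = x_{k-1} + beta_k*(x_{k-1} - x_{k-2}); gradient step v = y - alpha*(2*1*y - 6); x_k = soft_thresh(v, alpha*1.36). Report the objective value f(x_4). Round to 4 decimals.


FISTA on f(x) = 1*x^2 - 6*x + 1.36*|x|
L = 2, alpha = 0.1833
Iteration 1: beta = 0.0, y = 1.6325 + 0.0*(1.6325 - 1.6325) = 1.6325
  grad(y) = -2.735, v = y - alpha*grad = 2.1338
  prox(v) = soft_thresh(2.1338, 0.2493) = 1.8845
Iteration 2: beta = 0.3333, y = 1.8845 + 0.3333*(1.8845 - 1.6325) = 1.9686
  grad(y) = -2.0629, v = y - alpha*grad = 2.3467
  prox(v) = soft_thresh(2.3467, 0.2493) = 2.0974
Iteration 3: beta = 0.5, y = 2.0974 + 0.5*(2.0974 - 1.8845) = 2.2038
  grad(y) = -1.5924, v = y - alpha*grad = 2.4957
  prox(v) = soft_thresh(2.4957, 0.2493) = 2.2464
Iteration 4: beta = 0.6, y = 2.2464 + 0.6*(2.2464 - 2.0974) = 2.3358
  grad(y) = -1.3284, v = y - alpha*grad = 2.5793
  prox(v) = soft_thresh(2.5793, 0.2493) = 2.33
f(x_4) = 1*2.33^2 - 6*2.33 + 1.36*|2.33| = -5.3823
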